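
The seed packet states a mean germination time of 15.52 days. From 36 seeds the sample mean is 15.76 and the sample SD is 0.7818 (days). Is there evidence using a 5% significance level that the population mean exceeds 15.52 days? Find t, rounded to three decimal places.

H0: μ = 15.52; H1: μ > 15.52 (one-sample t-test, right-tailed).
t = (x̄ − μ₀)/(s/√n) = (15.76 − 15.52)/(0.7818/√36) = 1.842
df = n − 1 = 35
p-value = P(T ≥ 1.842) ≈ 0.0370
Since p ≈ 0.0370 < α = 0.05, reject H0; the evidence is statistically significant.

1.842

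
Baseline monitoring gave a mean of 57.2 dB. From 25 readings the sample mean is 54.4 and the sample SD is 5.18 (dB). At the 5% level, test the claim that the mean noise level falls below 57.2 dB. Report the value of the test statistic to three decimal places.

-2.703

H0: μ = 57.2; H1: μ < 57.2 (one-sample t-test, left-tailed).
t = (x̄ − μ₀)/(s/√n) = (54.4 − 57.2)/(5.18/√25) = -2.703
df = n − 1 = 24
p-value = P(T ≤ -2.703) ≈ 0.006
Since p ≈ 0.006 < α = 0.05, reject H0; the evidence is statistically significant.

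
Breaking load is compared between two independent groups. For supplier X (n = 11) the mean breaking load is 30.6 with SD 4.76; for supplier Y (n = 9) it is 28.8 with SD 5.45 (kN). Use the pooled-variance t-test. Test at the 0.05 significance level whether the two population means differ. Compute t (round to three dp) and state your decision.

Let group 1 = supplier X, group 2 = supplier Y. H0: μ_1 = μ_2; H1: μ_1 ≠ μ_2 (two-sample pooled-variance t-test, two-sided).
s_p² = [(11−1)·4.76² + (9−1)·5.45²]/(11+9−2) = 25.7887
t = (30.6 − 28.8)/√[25.7887·(1/11 + 1/9)] = 0.789
df = n₁ + n₂ − 2 = 18
Two-sided p-value ≈ 0.4406
Since p ≈ 0.4406 > α = 0.05, fail to reject H0; the data do not provide sufficient evidence against H0.

t = 0.789; fail to reject H0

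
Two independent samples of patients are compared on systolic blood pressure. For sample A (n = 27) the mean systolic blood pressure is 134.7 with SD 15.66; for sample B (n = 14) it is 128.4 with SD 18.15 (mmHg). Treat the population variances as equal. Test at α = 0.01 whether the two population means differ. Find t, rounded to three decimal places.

Let group 1 = sample A, group 2 = sample B. H0: μ_1 = μ_2; H1: μ_1 ≠ μ_2 (two-sample pooled-variance t-test, two-sided).
s_p² = [(27−1)·15.66² + (14−1)·18.15²]/(27+14−2) = 273.298
t = (134.7 − 128.4)/√[273.298·(1/27 + 1/14)] = 1.157
df = n₁ + n₂ − 2 = 39
Two-sided p-value ≈ 0.254
Since p ≈ 0.254 > α = 0.01, fail to reject H0; the data do not provide sufficient evidence against H0.

1.157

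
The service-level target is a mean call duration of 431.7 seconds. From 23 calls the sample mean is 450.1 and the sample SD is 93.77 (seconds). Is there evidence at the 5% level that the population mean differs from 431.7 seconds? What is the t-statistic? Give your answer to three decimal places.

0.941

H0: μ = 431.7; H1: μ ≠ 431.7 (one-sample t-test, two-sided).
t = (x̄ − μ₀)/(s/√n) = (450.1 − 431.7)/(93.77/√23) = 0.941
df = n − 1 = 22
Two-sided p-value ≈ 0.3569
Since p ≈ 0.3569 > α = 0.05, fail to reject H0; the data do not provide sufficient evidence against H0.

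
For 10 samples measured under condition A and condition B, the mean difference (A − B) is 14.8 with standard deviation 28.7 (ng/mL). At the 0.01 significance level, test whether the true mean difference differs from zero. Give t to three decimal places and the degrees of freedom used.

H0: μ_d = 0; H1: μ_d ≠ 0 (paired t-test on the differences, two-sided).
t = d̄/(s_d/√n) = 14.8/(28.7/√10) = 1.631
df = n − 1 = 9
Two-sided p-value ≈ 0.137
Since p ≈ 0.137 > α = 0.01, fail to reject H0; the data do not provide sufficient evidence against H0.

t = 1.631, df = 9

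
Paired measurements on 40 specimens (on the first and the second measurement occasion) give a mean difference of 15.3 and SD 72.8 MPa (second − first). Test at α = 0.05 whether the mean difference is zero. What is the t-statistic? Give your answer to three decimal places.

H0: μ_d = 0; H1: μ_d ≠ 0 (paired t-test on the differences, two-sided).
t = d̄/(s_d/√n) = 15.3/(72.8/√40) = 1.329
df = n − 1 = 39
Two-sided p-value ≈ 0.1915
Since p ≈ 0.1915 > α = 0.05, fail to reject H0; the data do not provide sufficient evidence against H0.

1.329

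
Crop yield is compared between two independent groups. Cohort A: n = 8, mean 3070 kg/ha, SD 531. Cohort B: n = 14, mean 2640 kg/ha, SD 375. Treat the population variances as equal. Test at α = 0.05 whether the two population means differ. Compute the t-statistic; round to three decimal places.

2.225

Let group 1 = cohort A, group 2 = cohort B. H0: μ_1 = μ_2; H1: μ_1 ≠ μ_2 (two-sample pooled-variance t-test, two-sided).
s_p² = [(8−1)·531² + (14−1)·375²]/(8+14−2) = 190093
t = (3070 − 2640)/√[190093·(1/8 + 1/14)] = 2.225
df = n₁ + n₂ − 2 = 20
Two-sided p-value ≈ 0.0377
Since p ≈ 0.0377 < α = 0.05, reject H0; the data support H1.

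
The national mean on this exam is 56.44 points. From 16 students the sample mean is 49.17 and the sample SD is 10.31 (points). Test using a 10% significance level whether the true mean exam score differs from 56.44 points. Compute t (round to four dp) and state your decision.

H0: μ = 56.44; H1: μ ≠ 56.44 (one-sample t-test, two-sided).
t = (x̄ − μ₀)/(s/√n) = (49.17 − 56.44)/(10.31/√16) = -2.8206
df = n − 1 = 15
Two-sided p-value ≈ 0.013
Since p ≈ 0.013 < α = 0.1, reject H0; the evidence is statistically significant.

t = -2.8206; reject H0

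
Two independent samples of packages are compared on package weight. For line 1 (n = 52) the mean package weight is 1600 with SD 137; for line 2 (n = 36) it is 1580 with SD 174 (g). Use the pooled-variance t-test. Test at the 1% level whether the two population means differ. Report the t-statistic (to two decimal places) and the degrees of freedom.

t = 0.60, df = 86

Let group 1 = line 1, group 2 = line 2. H0: μ_1 = μ_2; H1: μ_1 ≠ μ_2 (two-sample pooled-variance t-test, two-sided).
s_p² = [(52−1)·137² + (36−1)·174²]/(52+36−2) = 23452.1
t = (1600 − 1580)/√[23452.1·(1/52 + 1/36)] = 0.60
df = n₁ + n₂ − 2 = 86
Two-sided p-value ≈ 0.549
Since p ≈ 0.549 > α = 0.01, fail to reject H0; the data do not provide sufficient evidence against H0.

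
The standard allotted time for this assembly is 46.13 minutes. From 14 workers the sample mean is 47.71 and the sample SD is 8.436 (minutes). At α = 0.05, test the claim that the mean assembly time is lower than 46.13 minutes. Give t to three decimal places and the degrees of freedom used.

t = 0.701, df = 13

H0: μ = 46.13; H1: μ < 46.13 (one-sample t-test, left-tailed).
t = (x̄ − μ₀)/(s/√n) = (47.71 − 46.13)/(8.436/√14) = 0.701
df = n − 1 = 13
p-value = P(T ≤ 0.701) ≈ 0.752
Since p ≈ 0.752 > α = 0.05, fail to reject H0; the data do not provide sufficient evidence against H0.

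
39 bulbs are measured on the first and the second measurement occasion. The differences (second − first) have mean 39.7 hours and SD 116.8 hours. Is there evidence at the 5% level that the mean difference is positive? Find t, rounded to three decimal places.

H0: μ_d = 0; H1: μ_d > 0 (paired t-test on the differences, right-tailed).
t = d̄/(s_d/√n) = 39.7/(116.8/√39) = 2.123
df = n − 1 = 38
p-value = P(T ≥ 2.123) ≈ 0.020
Since p ≈ 0.020 < α = 0.05, reject H0; the data support H1.

2.123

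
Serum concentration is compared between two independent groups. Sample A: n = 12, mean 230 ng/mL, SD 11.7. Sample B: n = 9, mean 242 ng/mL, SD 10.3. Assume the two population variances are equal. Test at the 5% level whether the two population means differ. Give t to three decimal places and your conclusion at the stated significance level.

t = -2.445; reject H0

Let group 1 = sample A, group 2 = sample B. H0: μ_1 = μ_2; H1: μ_1 ≠ μ_2 (two-sample pooled-variance t-test, two-sided).
s_p² = [(12−1)·11.7² + (9−1)·10.3²]/(12+9−2) = 123.922
t = (230 − 242)/√[123.922·(1/12 + 1/9)] = -2.445
df = n₁ + n₂ − 2 = 19
Two-sided p-value ≈ 0.0244
Since p ≈ 0.0244 < α = 0.05, reject H0; the data support H1.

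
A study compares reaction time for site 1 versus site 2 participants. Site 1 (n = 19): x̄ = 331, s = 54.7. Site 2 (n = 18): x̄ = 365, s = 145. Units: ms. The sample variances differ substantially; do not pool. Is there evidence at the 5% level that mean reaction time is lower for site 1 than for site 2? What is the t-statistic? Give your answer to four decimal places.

-0.9339

Let group 1 = site 1, group 2 = site 2. H0: μ_1 = μ_2; H1: μ_1 < μ_2 (Welch's two-sample t-test, left-tailed).
t = (x̄_1 − x̄_2)/√(s_1²/n_1 + s_2²/n_2) = (331 − 365)/√(54.7²/19 + 145²/18) = -0.9339
Welch–Satterthwaite df ≈ 21.52
p-value = P(T ≤ -0.9339) ≈ 0.1804
Since p ≈ 0.1804 > α = 0.05, fail to reject H0; the data do not provide sufficient evidence against H0.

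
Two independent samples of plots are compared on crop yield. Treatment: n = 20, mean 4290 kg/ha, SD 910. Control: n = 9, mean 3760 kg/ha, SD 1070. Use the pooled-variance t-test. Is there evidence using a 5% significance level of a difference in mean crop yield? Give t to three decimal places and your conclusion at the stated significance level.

t = 1.375; fail to reject H0

Let group 1 = treatment, group 2 = control. H0: μ_1 = μ_2; H1: μ_1 ≠ μ_2 (two-sample pooled-variance t-test, two-sided).
s_p² = [(20−1)·910² + (9−1)·1070²]/(20+9−2) = 921967
t = (4290 − 3760)/√[921967·(1/20 + 1/9)] = 1.375
df = n₁ + n₂ − 2 = 27
Two-sided p-value ≈ 0.1804
Since p ≈ 0.1804 > α = 0.05, fail to reject H0; the data do not provide sufficient evidence against H0.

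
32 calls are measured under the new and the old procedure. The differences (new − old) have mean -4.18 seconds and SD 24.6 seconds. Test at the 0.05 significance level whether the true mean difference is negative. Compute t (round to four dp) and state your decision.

t = -0.9612; fail to reject H0

H0: μ_d = 0; H1: μ_d < 0 (paired t-test on the differences, left-tailed).
t = d̄/(s_d/√n) = -4.18/(24.6/√32) = -0.9612
df = n − 1 = 31
p-value = P(T ≤ -0.9612) ≈ 0.172
Since p ≈ 0.172 > α = 0.05, fail to reject H0; the evidence is not statistically significant.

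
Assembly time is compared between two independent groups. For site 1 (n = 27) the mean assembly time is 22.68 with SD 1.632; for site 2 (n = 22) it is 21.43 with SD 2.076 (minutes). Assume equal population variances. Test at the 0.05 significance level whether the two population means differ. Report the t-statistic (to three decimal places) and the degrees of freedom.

Let group 1 = site 1, group 2 = site 2. H0: μ_1 = μ_2; H1: μ_1 ≠ μ_2 (two-sample pooled-variance t-test, two-sided).
s_p² = [(27−1)·1.632² + (22−1)·2.076²]/(27+22−2) = 3.39903
t = (22.68 − 21.43)/√[3.39903·(1/27 + 1/22)] = 2.361
df = n₁ + n₂ − 2 = 47
Two-sided p-value ≈ 0.022
Since p ≈ 0.022 < α = 0.05, reject H0; the data support H1.

t = 2.361, df = 47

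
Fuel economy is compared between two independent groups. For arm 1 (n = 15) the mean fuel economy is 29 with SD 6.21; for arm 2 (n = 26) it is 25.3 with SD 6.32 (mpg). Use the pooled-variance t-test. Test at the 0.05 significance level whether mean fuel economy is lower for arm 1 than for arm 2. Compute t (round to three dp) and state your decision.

t = 1.817; fail to reject H0

Let group 1 = arm 1, group 2 = arm 2. H0: μ_1 = μ_2; H1: μ_1 < μ_2 (two-sample pooled-variance t-test, left-tailed).
s_p² = [(15−1)·6.21² + (26−1)·6.32²]/(15+26−2) = 39.4476
t = (29 − 25.3)/√[39.4476·(1/15 + 1/26)] = 1.817
df = n₁ + n₂ − 2 = 39
p-value = P(T ≤ 1.817) ≈ 0.962
Since p ≈ 0.962 > α = 0.05, fail to reject H0; the evidence is not statistically significant.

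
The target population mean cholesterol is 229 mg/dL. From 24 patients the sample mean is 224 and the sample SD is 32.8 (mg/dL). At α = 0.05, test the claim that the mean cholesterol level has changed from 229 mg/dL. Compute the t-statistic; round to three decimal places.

-0.747

H0: μ = 229; H1: μ ≠ 229 (one-sample t-test, two-sided).
t = (x̄ − μ₀)/(s/√n) = (224 − 229)/(32.8/√24) = -0.747
df = n − 1 = 23
Two-sided p-value ≈ 0.463
Since p ≈ 0.463 > α = 0.05, fail to reject H0; the data do not provide sufficient evidence against H0.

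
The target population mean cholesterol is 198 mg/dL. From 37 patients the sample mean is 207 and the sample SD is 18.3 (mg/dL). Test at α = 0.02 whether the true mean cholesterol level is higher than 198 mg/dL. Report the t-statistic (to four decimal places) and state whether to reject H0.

t = 2.9915; reject H0

H0: μ = 198; H1: μ > 198 (one-sample t-test, right-tailed).
t = (x̄ − μ₀)/(s/√n) = (207 − 198)/(18.3/√37) = 2.9915
df = n − 1 = 36
p-value = P(T ≥ 2.9915) ≈ 0.002
Since p ≈ 0.002 < α = 0.02, reject H0; the evidence is statistically significant.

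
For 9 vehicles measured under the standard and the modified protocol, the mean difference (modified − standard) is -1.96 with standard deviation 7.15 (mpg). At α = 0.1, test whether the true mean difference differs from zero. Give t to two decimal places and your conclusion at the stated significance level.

H0: μ_d = 0; H1: μ_d ≠ 0 (paired t-test on the differences, two-sided).
t = d̄/(s_d/√n) = -1.96/(7.15/√9) = -0.82
df = n − 1 = 8
Two-sided p-value ≈ 0.4347
Since p ≈ 0.4347 > α = 0.1, fail to reject H0; the data do not provide sufficient evidence against H0.

t = -0.82; fail to reject H0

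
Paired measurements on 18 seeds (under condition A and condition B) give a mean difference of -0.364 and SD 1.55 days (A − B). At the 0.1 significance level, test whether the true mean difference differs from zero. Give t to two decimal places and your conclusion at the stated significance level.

H0: μ_d = 0; H1: μ_d ≠ 0 (paired t-test on the differences, two-sided).
t = d̄/(s_d/√n) = -0.364/(1.55/√18) = -1.00
df = n − 1 = 17
Two-sided p-value ≈ 0.3331
Since p ≈ 0.3331 > α = 0.1, fail to reject H0; the data do not provide sufficient evidence against H0.

t = -1.00; fail to reject H0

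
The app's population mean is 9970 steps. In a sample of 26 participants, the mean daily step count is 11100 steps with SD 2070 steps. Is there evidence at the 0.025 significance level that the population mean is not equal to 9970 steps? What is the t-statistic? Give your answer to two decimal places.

H0: μ = 9970; H1: μ ≠ 9970 (one-sample t-test, two-sided).
t = (x̄ − μ₀)/(s/√n) = (11100 − 9970)/(2070/√26) = 2.78
df = n − 1 = 25
Two-sided p-value ≈ 0.0101
Since p ≈ 0.0101 < α = 0.025, reject H0; the data support H1.

2.78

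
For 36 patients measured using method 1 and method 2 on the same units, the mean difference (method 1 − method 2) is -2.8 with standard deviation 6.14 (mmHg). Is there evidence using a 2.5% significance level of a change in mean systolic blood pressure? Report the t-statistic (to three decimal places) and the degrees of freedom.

H0: μ_d = 0; H1: μ_d ≠ 0 (paired t-test on the differences, two-sided).
t = d̄/(s_d/√n) = -2.8/(6.14/√36) = -2.736
df = n − 1 = 35
Two-sided p-value ≈ 0.0097
Since p ≈ 0.0097 < α = 0.025, reject H0; the data support H1.

t = -2.736, df = 35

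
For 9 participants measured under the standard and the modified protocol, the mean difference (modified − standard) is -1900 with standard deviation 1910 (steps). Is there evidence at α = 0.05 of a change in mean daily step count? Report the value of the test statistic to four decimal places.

-2.9843

H0: μ_d = 0; H1: μ_d ≠ 0 (paired t-test on the differences, two-sided).
t = d̄/(s_d/√n) = -1900/(1910/√9) = -2.9843
df = n − 1 = 8
Two-sided p-value ≈ 0.017
Since p ≈ 0.017 < α = 0.05, reject H0; the data support H1.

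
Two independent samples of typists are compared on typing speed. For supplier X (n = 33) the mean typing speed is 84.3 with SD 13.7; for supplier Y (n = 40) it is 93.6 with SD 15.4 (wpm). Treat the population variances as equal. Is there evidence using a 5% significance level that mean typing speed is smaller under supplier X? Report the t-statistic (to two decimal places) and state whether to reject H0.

Let group 1 = supplier X, group 2 = supplier Y. H0: μ_1 = μ_2; H1: μ_1 < μ_2 (two-sample pooled-variance t-test, left-tailed).
s_p² = [(33−1)·13.7² + (40−1)·15.4²]/(33+40−2) = 214.864
t = (84.3 − 93.6)/√[214.864·(1/33 + 1/40)] = -2.70
df = n₁ + n₂ − 2 = 71
p-value = P(T ≤ -2.70) ≈ 0.0044
Since p ≈ 0.0044 < α = 0.05, reject H0; the evidence is statistically significant.

t = -2.70; reject H0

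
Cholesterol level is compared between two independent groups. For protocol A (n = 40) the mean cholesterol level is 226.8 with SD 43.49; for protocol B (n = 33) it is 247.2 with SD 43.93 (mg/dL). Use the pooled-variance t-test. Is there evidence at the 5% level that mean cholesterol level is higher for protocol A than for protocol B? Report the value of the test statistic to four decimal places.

Let group 1 = protocol A, group 2 = protocol B. H0: μ_1 = μ_2; H1: μ_1 > μ_2 (two-sample pooled-variance t-test, right-tailed).
s_p² = [(40−1)·43.49² + (33−1)·43.93²]/(40+33−2) = 1908.72
t = (226.8 − 247.2)/√[1908.72·(1/40 + 1/33)] = -1.9856
df = n₁ + n₂ − 2 = 71
p-value = P(T ≥ -1.9856) ≈ 0.975
Since p ≈ 0.975 > α = 0.05, fail to reject H0; the evidence is not statistically significant.

-1.9856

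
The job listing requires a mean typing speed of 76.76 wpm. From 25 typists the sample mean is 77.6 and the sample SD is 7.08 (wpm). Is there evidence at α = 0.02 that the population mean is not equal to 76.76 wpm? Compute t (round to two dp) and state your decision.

t = 0.59; fail to reject H0

H0: μ = 76.76; H1: μ ≠ 76.76 (one-sample t-test, two-sided).
t = (x̄ − μ₀)/(s/√n) = (77.6 − 76.76)/(7.08/√25) = 0.59
df = n − 1 = 24
Two-sided p-value ≈ 0.559
Since p ≈ 0.559 > α = 0.02, fail to reject H0; the data do not provide sufficient evidence against H0.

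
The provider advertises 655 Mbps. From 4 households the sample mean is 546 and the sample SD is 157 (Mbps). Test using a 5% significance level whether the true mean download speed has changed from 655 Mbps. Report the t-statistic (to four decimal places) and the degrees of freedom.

t = -1.3885, df = 3

H0: μ = 655; H1: μ ≠ 655 (one-sample t-test, two-sided).
t = (x̄ − μ₀)/(s/√n) = (546 − 655)/(157/√4) = -1.3885
df = n − 1 = 3
Two-sided p-value ≈ 0.2591
Since p ≈ 0.2591 > α = 0.05, fail to reject H0; the data do not provide sufficient evidence against H0.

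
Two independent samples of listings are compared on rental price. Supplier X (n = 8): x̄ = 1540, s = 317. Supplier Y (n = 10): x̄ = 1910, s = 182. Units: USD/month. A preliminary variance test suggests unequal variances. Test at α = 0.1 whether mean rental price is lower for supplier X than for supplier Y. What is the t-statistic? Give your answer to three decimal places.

-2.937

Let group 1 = supplier X, group 2 = supplier Y. H0: μ_1 = μ_2; H1: μ_1 < μ_2 (Welch's two-sample t-test, left-tailed).
t = (x̄_1 − x̄_2)/√(s_1²/n_1 + s_2²/n_2) = (1540 − 1910)/√(317²/8 + 182²/10) = -2.937
Welch–Satterthwaite df ≈ 10.61
p-value = P(T ≤ -2.937) ≈ 0.0070
Since p ≈ 0.0070 < α = 0.1, reject H0; the data support H1.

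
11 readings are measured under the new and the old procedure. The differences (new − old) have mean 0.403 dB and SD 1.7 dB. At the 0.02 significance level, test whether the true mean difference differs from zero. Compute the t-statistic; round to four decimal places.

H0: μ_d = 0; H1: μ_d ≠ 0 (paired t-test on the differences, two-sided).
t = d̄/(s_d/√n) = 0.403/(1.7/√11) = 0.7862
df = n − 1 = 10
Two-sided p-value ≈ 0.450
Since p ≈ 0.450 > α = 0.02, fail to reject H0; the evidence is not statistically significant.

0.7862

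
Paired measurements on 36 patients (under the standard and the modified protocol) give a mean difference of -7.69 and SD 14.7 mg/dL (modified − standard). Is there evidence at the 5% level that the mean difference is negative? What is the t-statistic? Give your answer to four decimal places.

-3.1388

H0: μ_d = 0; H1: μ_d < 0 (paired t-test on the differences, left-tailed).
t = d̄/(s_d/√n) = -7.69/(14.7/√36) = -3.1388
df = n − 1 = 35
p-value = P(T ≤ -3.1388) ≈ 0.002
Since p ≈ 0.002 < α = 0.05, reject H0; the data support H1.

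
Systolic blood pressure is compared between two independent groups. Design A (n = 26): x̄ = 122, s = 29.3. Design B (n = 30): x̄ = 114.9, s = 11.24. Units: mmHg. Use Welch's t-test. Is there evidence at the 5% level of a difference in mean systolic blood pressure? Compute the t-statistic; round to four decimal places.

1.1636

Let group 1 = design A, group 2 = design B. H0: μ_1 = μ_2; H1: μ_1 ≠ μ_2 (Welch's two-sample t-test, two-sided).
t = (x̄_1 − x̄_2)/√(s_1²/n_1 + s_2²/n_2) = (122 − 114.9)/√(29.3²/26 + 11.24²/30) = 1.1636
Welch–Satterthwaite df ≈ 31.34
Two-sided p-value ≈ 0.253
Since p ≈ 0.253 > α = 0.05, fail to reject H0; the evidence is not statistically significant.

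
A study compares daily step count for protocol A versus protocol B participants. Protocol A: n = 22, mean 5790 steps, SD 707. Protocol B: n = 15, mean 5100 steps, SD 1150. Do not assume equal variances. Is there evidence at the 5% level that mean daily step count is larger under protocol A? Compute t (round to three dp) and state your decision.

Let group 1 = protocol A, group 2 = protocol B. H0: μ_1 = μ_2; H1: μ_1 > μ_2 (Welch's two-sample t-test, right-tailed).
t = (x̄_1 − x̄_2)/√(s_1²/n_1 + s_2²/n_2) = (5790 − 5100)/√(707²/22 + 1150²/15) = 2.072
Welch–Satterthwaite df ≈ 21.21
p-value = P(T ≥ 2.072) ≈ 0.025
Since p ≈ 0.025 < α = 0.05, reject H0; the data support H1.

t = 2.072; reject H0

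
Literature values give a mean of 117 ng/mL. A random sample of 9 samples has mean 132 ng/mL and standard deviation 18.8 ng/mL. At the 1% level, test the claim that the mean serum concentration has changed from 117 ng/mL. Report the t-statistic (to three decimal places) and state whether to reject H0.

t = 2.394; fail to reject H0

H0: μ = 117; H1: μ ≠ 117 (one-sample t-test, two-sided).
t = (x̄ − μ₀)/(s/√n) = (132 − 117)/(18.8/√9) = 2.394
df = n − 1 = 8
Two-sided p-value ≈ 0.044
Since p ≈ 0.044 > α = 0.01, fail to reject H0; the evidence is not statistically significant.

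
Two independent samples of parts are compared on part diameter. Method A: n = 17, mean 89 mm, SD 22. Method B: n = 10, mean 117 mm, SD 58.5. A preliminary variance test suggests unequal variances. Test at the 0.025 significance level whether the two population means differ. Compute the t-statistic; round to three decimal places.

-1.454

Let group 1 = method A, group 2 = method B. H0: μ_1 = μ_2; H1: μ_1 ≠ μ_2 (Welch's two-sample t-test, two-sided).
t = (x̄_1 − x̄_2)/√(s_1²/n_1 + s_2²/n_2) = (89 − 117)/√(22²/17 + 58.5²/10) = -1.454
Welch–Satterthwaite df ≈ 10.52
Two-sided p-value ≈ 0.1750
Since p ≈ 0.1750 > α = 0.025, fail to reject H0; the evidence is not statistically significant.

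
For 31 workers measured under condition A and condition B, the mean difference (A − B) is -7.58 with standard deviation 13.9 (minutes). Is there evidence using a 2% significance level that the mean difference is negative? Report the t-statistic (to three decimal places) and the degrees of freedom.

t = -3.036, df = 30

H0: μ_d = 0; H1: μ_d < 0 (paired t-test on the differences, left-tailed).
t = d̄/(s_d/√n) = -7.58/(13.9/√31) = -3.036
df = n − 1 = 30
p-value = P(T ≤ -3.036) ≈ 0.0025
Since p ≈ 0.0025 < α = 0.02, reject H0; the evidence is statistically significant.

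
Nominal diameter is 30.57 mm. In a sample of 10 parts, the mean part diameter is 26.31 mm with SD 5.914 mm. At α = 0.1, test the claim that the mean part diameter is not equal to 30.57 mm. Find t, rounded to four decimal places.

H0: μ = 30.57; H1: μ ≠ 30.57 (one-sample t-test, two-sided).
t = (x̄ − μ₀)/(s/√n) = (26.31 − 30.57)/(5.914/√10) = -2.2779
df = n − 1 = 9
Two-sided p-value ≈ 0.0487
Since p ≈ 0.0487 < α = 0.1, reject H0; the evidence is statistically significant.

-2.2779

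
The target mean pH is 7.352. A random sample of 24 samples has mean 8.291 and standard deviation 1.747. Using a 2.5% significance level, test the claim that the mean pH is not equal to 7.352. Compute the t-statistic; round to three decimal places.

2.633

H0: μ = 7.352; H1: μ ≠ 7.352 (one-sample t-test, two-sided).
t = (x̄ − μ₀)/(s/√n) = (8.291 − 7.352)/(1.747/√24) = 2.633
df = n − 1 = 23
Two-sided p-value ≈ 0.0149
Since p ≈ 0.0149 < α = 0.025, reject H0; the data support H1.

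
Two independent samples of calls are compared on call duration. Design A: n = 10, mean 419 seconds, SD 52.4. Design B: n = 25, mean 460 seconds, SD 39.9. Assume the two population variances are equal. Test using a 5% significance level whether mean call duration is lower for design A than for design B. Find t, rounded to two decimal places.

Let group 1 = design A, group 2 = design B. H0: μ_1 = μ_2; H1: μ_1 < μ_2 (two-sample pooled-variance t-test, left-tailed).
s_p² = [(10−1)·52.4² + (25−1)·39.9²]/(10+25−2) = 1906.67
t = (419 − 460)/√[1906.67·(1/10 + 1/25)] = -2.51
df = n₁ + n₂ − 2 = 33
p-value = P(T ≤ -2.51) ≈ 0.0086
Since p ≈ 0.0086 < α = 0.05, reject H0; the evidence is statistically significant.

-2.51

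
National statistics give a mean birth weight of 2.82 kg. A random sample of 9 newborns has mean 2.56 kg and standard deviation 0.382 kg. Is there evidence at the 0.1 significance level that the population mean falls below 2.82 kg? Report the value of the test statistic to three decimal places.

H0: μ = 2.82; H1: μ < 2.82 (one-sample t-test, left-tailed).
t = (x̄ − μ₀)/(s/√n) = (2.56 − 2.82)/(0.382/√9) = -2.042
df = n − 1 = 8
p-value = P(T ≤ -2.042) ≈ 0.038
Since p ≈ 0.038 < α = 0.1, reject H0; the evidence is statistically significant.

-2.042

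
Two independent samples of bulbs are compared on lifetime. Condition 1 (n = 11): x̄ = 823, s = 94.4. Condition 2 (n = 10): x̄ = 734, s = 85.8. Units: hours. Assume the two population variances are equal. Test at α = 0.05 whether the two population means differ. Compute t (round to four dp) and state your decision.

t = 2.2525; reject H0

Let group 1 = condition 1, group 2 = condition 2. H0: μ_1 = μ_2; H1: μ_1 ≠ μ_2 (two-sample pooled-variance t-test, two-sided).
s_p² = [(11−1)·94.4² + (10−1)·85.8²]/(11+10−2) = 8177.28
t = (823 − 734)/√[8177.28·(1/11 + 1/10)] = 2.2525
df = n₁ + n₂ − 2 = 19
Two-sided p-value ≈ 0.0363
Since p ≈ 0.0363 < α = 0.05, reject H0; the data support H1.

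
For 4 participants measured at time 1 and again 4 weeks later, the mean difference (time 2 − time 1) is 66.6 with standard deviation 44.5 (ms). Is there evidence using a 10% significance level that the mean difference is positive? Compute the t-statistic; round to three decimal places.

2.993

H0: μ_d = 0; H1: μ_d > 0 (paired t-test on the differences, right-tailed).
t = d̄/(s_d/√n) = 66.6/(44.5/√4) = 2.993
df = n − 1 = 3
p-value = P(T ≥ 2.993) ≈ 0.0290
Since p ≈ 0.0290 < α = 0.1, reject H0; the evidence is statistically significant.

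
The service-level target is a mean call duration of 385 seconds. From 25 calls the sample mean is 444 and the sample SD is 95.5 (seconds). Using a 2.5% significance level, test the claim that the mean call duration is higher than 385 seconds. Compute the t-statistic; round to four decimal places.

H0: μ = 385; H1: μ > 385 (one-sample t-test, right-tailed).
t = (x̄ − μ₀)/(s/√n) = (444 − 385)/(95.5/√25) = 3.0890
df = n − 1 = 24
p-value = P(T ≥ 3.0890) ≈ 0.0025
Since p ≈ 0.0025 < α = 0.025, reject H0; the data support H1.

3.0890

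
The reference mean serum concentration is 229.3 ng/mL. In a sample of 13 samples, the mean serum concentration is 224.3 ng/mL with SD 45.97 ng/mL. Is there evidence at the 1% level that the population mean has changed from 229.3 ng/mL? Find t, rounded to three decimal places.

H0: μ = 229.3; H1: μ ≠ 229.3 (one-sample t-test, two-sided).
t = (x̄ − μ₀)/(s/√n) = (224.3 − 229.3)/(45.97/√13) = -0.392
df = n − 1 = 12
Two-sided p-value ≈ 0.702
Since p ≈ 0.702 > α = 0.01, fail to reject H0; the data do not provide sufficient evidence against H0.

-0.392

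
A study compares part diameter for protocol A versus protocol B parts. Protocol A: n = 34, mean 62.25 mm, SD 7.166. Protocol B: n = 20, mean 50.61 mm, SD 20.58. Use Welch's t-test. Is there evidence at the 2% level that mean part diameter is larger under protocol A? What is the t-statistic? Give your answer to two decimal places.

2.44

Let group 1 = protocol A, group 2 = protocol B. H0: μ_1 = μ_2; H1: μ_1 > μ_2 (Welch's two-sample t-test, right-tailed).
t = (x̄_1 − x̄_2)/√(s_1²/n_1 + s_2²/n_2) = (62.25 − 50.61)/√(7.166²/34 + 20.58²/20) = 2.44
Welch–Satterthwaite df ≈ 21.74
p-value = P(T ≥ 2.44) ≈ 0.0116
Since p ≈ 0.0116 < α = 0.02, reject H0; the data support H1.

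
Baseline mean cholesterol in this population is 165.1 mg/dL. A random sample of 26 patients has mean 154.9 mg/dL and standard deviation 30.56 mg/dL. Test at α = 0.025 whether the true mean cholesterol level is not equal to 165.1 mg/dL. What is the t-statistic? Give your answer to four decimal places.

-1.7019

H0: μ = 165.1; H1: μ ≠ 165.1 (one-sample t-test, two-sided).
t = (x̄ − μ₀)/(s/√n) = (154.9 − 165.1)/(30.56/√26) = -1.7019
df = n − 1 = 25
Two-sided p-value ≈ 0.1012
Since p ≈ 0.1012 > α = 0.025, fail to reject H0; the data do not provide sufficient evidence against H0.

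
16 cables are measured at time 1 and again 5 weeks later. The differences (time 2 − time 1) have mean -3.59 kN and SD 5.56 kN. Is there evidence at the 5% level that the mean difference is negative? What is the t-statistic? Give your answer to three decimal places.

H0: μ_d = 0; H1: μ_d < 0 (paired t-test on the differences, left-tailed).
t = d̄/(s_d/√n) = -3.59/(5.56/√16) = -2.583
df = n − 1 = 15
p-value = P(T ≤ -2.583) ≈ 0.010
Since p ≈ 0.010 < α = 0.05, reject H0; the evidence is statistically significant.

-2.583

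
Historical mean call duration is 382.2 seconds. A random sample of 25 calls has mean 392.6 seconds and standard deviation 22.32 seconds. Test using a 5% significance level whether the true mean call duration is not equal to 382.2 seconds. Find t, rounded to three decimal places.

2.330

H0: μ = 382.2; H1: μ ≠ 382.2 (one-sample t-test, two-sided).
t = (x̄ − μ₀)/(s/√n) = (392.6 − 382.2)/(22.32/√25) = 2.330
df = n − 1 = 24
Two-sided p-value ≈ 0.029
Since p ≈ 0.029 < α = 0.05, reject H0; the data support H1.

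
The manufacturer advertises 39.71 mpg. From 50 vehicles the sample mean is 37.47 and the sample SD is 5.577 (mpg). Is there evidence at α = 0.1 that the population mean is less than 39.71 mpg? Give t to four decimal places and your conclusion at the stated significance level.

H0: μ = 39.71; H1: μ < 39.71 (one-sample t-test, left-tailed).
t = (x̄ − μ₀)/(s/√n) = (37.47 − 39.71)/(5.577/√50) = -2.8401
df = n − 1 = 49
p-value = P(T ≤ -2.8401) ≈ 0.0033
Since p ≈ 0.0033 < α = 0.1, reject H0; the evidence is statistically significant.

t = -2.8401; reject H0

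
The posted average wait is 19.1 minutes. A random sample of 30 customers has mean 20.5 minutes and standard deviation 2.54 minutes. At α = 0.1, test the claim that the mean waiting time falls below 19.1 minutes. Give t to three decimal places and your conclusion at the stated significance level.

t = 3.019; fail to reject H0

H0: μ = 19.1; H1: μ < 19.1 (one-sample t-test, left-tailed).
t = (x̄ − μ₀)/(s/√n) = (20.5 − 19.1)/(2.54/√30) = 3.019
df = n − 1 = 29
p-value = P(T ≤ 3.019) ≈ 0.9974
Since p ≈ 0.9974 > α = 0.1, fail to reject H0; the evidence is not statistically significant.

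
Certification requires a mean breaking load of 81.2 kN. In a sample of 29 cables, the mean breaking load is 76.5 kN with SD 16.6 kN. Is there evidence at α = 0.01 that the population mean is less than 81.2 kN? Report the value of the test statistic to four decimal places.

-1.5247

H0: μ = 81.2; H1: μ < 81.2 (one-sample t-test, left-tailed).
t = (x̄ − μ₀)/(s/√n) = (76.5 − 81.2)/(16.6/√29) = -1.5247
df = n − 1 = 28
p-value = P(T ≤ -1.5247) ≈ 0.0693
Since p ≈ 0.0693 > α = 0.01, fail to reject H0; the evidence is not statistically significant.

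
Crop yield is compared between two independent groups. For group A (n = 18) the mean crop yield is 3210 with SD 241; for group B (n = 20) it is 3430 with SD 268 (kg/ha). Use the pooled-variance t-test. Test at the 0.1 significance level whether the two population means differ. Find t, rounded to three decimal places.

Let group 1 = group A, group 2 = group B. H0: μ_1 = μ_2; H1: μ_1 ≠ μ_2 (two-sample pooled-variance t-test, two-sided).
s_p² = [(18−1)·241² + (20−1)·268²]/(18+20−2) = 65334.2
t = (3210 − 3430)/√[65334.2·(1/18 + 1/20)] = -2.649
df = n₁ + n₂ − 2 = 36
Two-sided p-value ≈ 0.012
Since p ≈ 0.012 < α = 0.1, reject H0; the data support H1.

-2.649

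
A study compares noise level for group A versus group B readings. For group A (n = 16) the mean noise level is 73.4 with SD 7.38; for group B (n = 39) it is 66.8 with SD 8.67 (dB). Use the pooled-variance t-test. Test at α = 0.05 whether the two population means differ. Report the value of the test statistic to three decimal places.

2.670

Let group 1 = group A, group 2 = group B. H0: μ_1 = μ_2; H1: μ_1 ≠ μ_2 (two-sample pooled-variance t-test, two-sided).
s_p² = [(16−1)·7.38² + (39−1)·8.67²]/(16+39−2) = 69.3091
t = (73.4 − 66.8)/√[69.3091·(1/16 + 1/39)] = 2.670
df = n₁ + n₂ − 2 = 53
Two-sided p-value ≈ 0.010
Since p ≈ 0.010 < α = 0.05, reject H0; the data support H1.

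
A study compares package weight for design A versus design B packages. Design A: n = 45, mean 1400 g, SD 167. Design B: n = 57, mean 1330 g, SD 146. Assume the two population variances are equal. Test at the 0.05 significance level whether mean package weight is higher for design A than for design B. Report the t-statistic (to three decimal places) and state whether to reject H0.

Let group 1 = design A, group 2 = design B. H0: μ_1 = μ_2; H1: μ_1 > μ_2 (two-sample pooled-variance t-test, right-tailed).
s_p² = [(45−1)·167² + (57−1)·146²]/(45+57−2) = 24208.1
t = (1400 − 1330)/√[24208.1·(1/45 + 1/57)] = 2.256
df = n₁ + n₂ − 2 = 100
p-value = P(T ≥ 2.256) ≈ 0.013
Since p ≈ 0.013 < α = 0.05, reject H0; the data support H1.

t = 2.256; reject H0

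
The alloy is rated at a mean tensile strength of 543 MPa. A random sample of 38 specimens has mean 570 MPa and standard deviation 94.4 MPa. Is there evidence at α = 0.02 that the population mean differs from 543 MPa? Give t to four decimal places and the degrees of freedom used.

H0: μ = 543; H1: μ ≠ 543 (one-sample t-test, two-sided).
t = (x̄ − μ₀)/(s/√n) = (570 − 543)/(94.4/√38) = 1.7631
df = n − 1 = 37
Two-sided p-value ≈ 0.0861
Since p ≈ 0.0861 > α = 0.02, fail to reject H0; the data do not provide sufficient evidence against H0.

t = 1.7631, df = 37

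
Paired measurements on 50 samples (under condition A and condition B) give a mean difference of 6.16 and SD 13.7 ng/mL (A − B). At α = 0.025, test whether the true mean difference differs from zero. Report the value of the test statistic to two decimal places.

H0: μ_d = 0; H1: μ_d ≠ 0 (paired t-test on the differences, two-sided).
t = d̄/(s_d/√n) = 6.16/(13.7/√50) = 3.18
df = n − 1 = 49
Two-sided p-value ≈ 0.003
Since p ≈ 0.003 < α = 0.025, reject H0; the evidence is statistically significant.

3.18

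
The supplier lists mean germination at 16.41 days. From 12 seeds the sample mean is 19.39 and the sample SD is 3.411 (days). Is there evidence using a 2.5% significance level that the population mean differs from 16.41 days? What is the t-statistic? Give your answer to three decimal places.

3.026

H0: μ = 16.41; H1: μ ≠ 16.41 (one-sample t-test, two-sided).
t = (x̄ − μ₀)/(s/√n) = (19.39 − 16.41)/(3.411/√12) = 3.026
df = n − 1 = 11
Two-sided p-value ≈ 0.0115
Since p ≈ 0.0115 < α = 0.025, reject H0; the data support H1.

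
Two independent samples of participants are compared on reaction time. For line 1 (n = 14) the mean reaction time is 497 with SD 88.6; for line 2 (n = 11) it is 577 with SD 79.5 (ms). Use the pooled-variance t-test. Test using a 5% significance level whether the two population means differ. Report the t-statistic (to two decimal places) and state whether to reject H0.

Let group 1 = line 1, group 2 = line 2. H0: μ_1 = μ_2; H1: μ_1 ≠ μ_2 (two-sample pooled-variance t-test, two-sided).
s_p² = [(14−1)·88.6² + (11−1)·79.5²]/(14+11−2) = 7184.87
t = (497 − 577)/√[7184.87·(1/14 + 1/11)] = -2.34
df = n₁ + n₂ − 2 = 23
Two-sided p-value ≈ 0.0282
Since p ≈ 0.0282 < α = 0.05, reject H0; the data support H1.

t = -2.34; reject H0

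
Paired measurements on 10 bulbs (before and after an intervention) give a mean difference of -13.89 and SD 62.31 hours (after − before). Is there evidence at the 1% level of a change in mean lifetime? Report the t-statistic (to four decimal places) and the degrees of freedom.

t = -0.7049, df = 9

H0: μ_d = 0; H1: μ_d ≠ 0 (paired t-test on the differences, two-sided).
t = d̄/(s_d/√n) = -13.89/(62.31/√10) = -0.7049
df = n − 1 = 9
Two-sided p-value ≈ 0.499
Since p ≈ 0.499 > α = 0.01, fail to reject H0; the evidence is not statistically significant.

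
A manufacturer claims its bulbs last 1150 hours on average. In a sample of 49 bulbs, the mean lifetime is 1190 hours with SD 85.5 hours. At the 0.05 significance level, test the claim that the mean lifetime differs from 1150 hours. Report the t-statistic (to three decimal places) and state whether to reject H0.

t = 3.275; reject H0

H0: μ = 1150; H1: μ ≠ 1150 (one-sample t-test, two-sided).
t = (x̄ − μ₀)/(s/√n) = (1190 − 1150)/(85.5/√49) = 3.275
df = n − 1 = 48
Two-sided p-value ≈ 0.0020
Since p ≈ 0.0020 < α = 0.05, reject H0; the data support H1.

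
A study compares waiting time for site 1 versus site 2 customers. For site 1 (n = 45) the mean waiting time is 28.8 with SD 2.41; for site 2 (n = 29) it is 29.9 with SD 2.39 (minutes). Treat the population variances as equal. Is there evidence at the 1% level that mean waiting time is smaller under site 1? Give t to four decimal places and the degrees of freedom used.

Let group 1 = site 1, group 2 = site 2. H0: μ_1 = μ_2; H1: μ_1 < μ_2 (two-sample pooled-variance t-test, left-tailed).
s_p² = [(45−1)·2.41² + (29−1)·2.39²]/(45+29−2) = 5.77077
t = (28.8 − 29.9)/√[5.77077·(1/45 + 1/29)] = -1.9229
df = n₁ + n₂ − 2 = 72
p-value = P(T ≤ -1.9229) ≈ 0.0292
Since p ≈ 0.0292 > α = 0.01, fail to reject H0; the data do not provide sufficient evidence against H0.

t = -1.9229, df = 72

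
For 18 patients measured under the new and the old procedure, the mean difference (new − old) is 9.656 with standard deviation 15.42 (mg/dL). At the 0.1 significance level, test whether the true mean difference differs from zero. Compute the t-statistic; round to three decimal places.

2.657

H0: μ_d = 0; H1: μ_d ≠ 0 (paired t-test on the differences, two-sided).
t = d̄/(s_d/√n) = 9.656/(15.42/√18) = 2.657
df = n − 1 = 17
Two-sided p-value ≈ 0.0166
Since p ≈ 0.0166 < α = 0.1, reject H0; the data support H1.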